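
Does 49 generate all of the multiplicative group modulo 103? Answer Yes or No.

No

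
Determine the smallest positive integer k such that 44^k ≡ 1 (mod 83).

The order of 44 must divide φ(83) = 83 − 1 = 82 = 2 · 41.
Divisors of 82: 1, 2, 41, 82.
Test each divisor d:
44^1 ≡ 44 (mod 83)
44^2 ≡ 27 (mod 83)
44^41 ≡ 1 (mod 83) ✓
Hence ord(44) = 41.

41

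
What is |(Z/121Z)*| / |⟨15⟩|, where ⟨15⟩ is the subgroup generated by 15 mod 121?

2

By Lagrange's theorem, ord_121(15) divides φ(121) = φ(11^2) = 11·(11−1) = 110 = 2 · 5 · 11.
Divisors of 110: 1, 2, 5, 10, 11, 22, 55, 110.
Evaluate successive powers at the divisors of 110:
15^1 ≡ 15
15^2 ≡ 104
15^5 ≡ 100
15^10 ≡ 78
15^11 ≡ 81
15^22 ≡ 27
15^55 ≡ 1
The order of 15 is 55, so the subgroup it generates has 55 elements.
Index = |(Z/121Z)^×| / |⟨15⟩| = 110 / 55 = 2.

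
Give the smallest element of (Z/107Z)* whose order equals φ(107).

2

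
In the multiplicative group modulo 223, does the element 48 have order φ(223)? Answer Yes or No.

Yes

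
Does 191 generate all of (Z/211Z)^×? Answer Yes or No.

Yes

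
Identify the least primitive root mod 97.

5

φ(97) = 97 − 1 = 96 = 2^5 · 3.
Test candidates g = 2, 3, … against the prime factors q ∈ {2, 3} of φ(97): g is a generator iff g^(96/q) ≢ 1 for every such q.
g = 2: 2^48 ≡ 1 — hits 1, so not a primitive root.
g = 3: 3^48 ≡ 1 — hits 1, so not a primitive root.
g = 4: 4^48 ≡ 1 — hits 1, so not a primitive root.
g = 5: 5^48 ≡ 96; 5^32 ≡ 35 — none is 1, so 5 is a primitive root.
Hence the least primitive root of 97 is 5.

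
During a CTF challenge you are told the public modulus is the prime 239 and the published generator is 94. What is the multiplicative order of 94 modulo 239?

238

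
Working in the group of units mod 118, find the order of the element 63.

Since 63 ∈ (Z/118Z)^×, its order divides φ(118) = φ(2)·φ(59) = 1·58 = 58 = 2 · 29.
Divisors of 58: 1, 2, 29, 58.
Check 63^d mod 118 for each divisor in increasing order:
63^1 ≡ 63
63^2 ≡ 75
63^29 ≡ 1
Hence ord(63) = 29.

29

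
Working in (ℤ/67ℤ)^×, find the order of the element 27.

22

The order of 27 must divide φ(67) = 67 − 1 = 66 = 2 · 3 · 11.
Divisors of 66: 1, 2, 3, 6, 11, 22, 33, 66.
Test each divisor d:
27^1 ≡ 27 (mod 67)
27^2 ≡ 59 (mod 67)
27^3 ≡ 52 (mod 67)
27^6 ≡ 24 (mod 67)
27^11 ≡ 66 (mod 67)
27^22 ≡ 1 (mod 67) ✓
Hence ord(27) = 22.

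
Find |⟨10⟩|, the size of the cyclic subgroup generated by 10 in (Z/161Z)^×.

66

By Lagrange's theorem, ord_161(10) divides φ(161) = φ(7·23) = (7−1)·(23−1) = 6·22 = 132 = 2^2 · 3 · 11.
Divisors of 132: 1, 2, 3, 4, 6, 11, 12, 22, 33, 44, 66, 132.
Check 10^d mod 161 for each divisor in increasing order:
10^1 ≡ 10
10^2 ≡ 100
10^3 ≡ 34
10^4 ≡ 18
10^6 ≡ 29
10^11 ≡ 68
10^12 ≡ 36
10^22 ≡ 116
10^33 ≡ 160
10^44 ≡ 93
10^66 ≡ 1
So ord_161(10) = 66.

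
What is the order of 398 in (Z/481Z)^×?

ord(398) | φ(481) = φ(13·37) = (13−1)·(37−1) = 12·36 = 432 = 2^4 · 3^3.
Divisors of 432: 1, 2, 3, 4, 6, 8, 9, 12, 16, 18, 24, 27, 36, 48, 54, 72, 108, 144, 216, 432.
Test each divisor d:
398^1 ≡ 398
398^2 ≡ 155
398^3 ≡ 122
398^4 ≡ 456
398^6 ≡ 454
398^8 ≡ 144
398^9 ≡ 73
398^12 ≡ 248
398^16 ≡ 53
398^18 ≡ 38
398^24 ≡ 417
398^27 ≡ 369
398^36 ≡ 1
Therefore the multiplicative order of 398 modulo 481 is 36.

36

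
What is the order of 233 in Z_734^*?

122

The order of 233 must divide φ(734) = φ(2)·φ(367) = 1·366 = 366 = 2 · 3 · 61.
Divisors of 366: 1, 2, 3, 6, 61, 122, 183, 366.
Compute 233^d (mod 734) for the divisors d until we hit 1:
233^1 ≡ 233 (mod 734)
233^2 ≡ 707 (mod 734)
233^3 ≡ 315 (mod 734)
233^6 ≡ 135 (mod 734)
233^61 ≡ 733 (mod 734)
233^122 ≡ 1 (mod 734) ✓
The smallest such exponent is 122, so the order of 233 is 122.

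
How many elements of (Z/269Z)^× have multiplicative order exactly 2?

1

φ(269) = 269 − 1 = 268 = 2^2 · 67.
Since (Z/269Z)^× is cyclic of order 268, the number of elements of order d is φ(d) when d | 268 and 0 otherwise.
2 | 268, and φ(2) = 2 − 1 = 1.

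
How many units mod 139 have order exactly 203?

φ(139) = 139 − 1 = 138 = 2 · 3 · 23.
In a cyclic group of order 138, there are φ(d) elements of order d for each divisor d of 138, and zero for non-divisors.
203 does not divide 138, so no element of (Z/139Z)^× has order 203.

0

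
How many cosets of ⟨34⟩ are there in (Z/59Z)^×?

Since 34 ∈ (Z/59Z)^×, its order divides φ(59) = 59 − 1 = 58 = 2 · 29.
Divisors of 58: 1, 2, 29, 58.
Test each divisor d:
34^1 ≡ 34
34^2 ≡ 35
34^29 ≡ 58
34^58 ≡ 1
The order of 34 is 58, so the subgroup it generates has 58 elements.
[(Z/59Z)^× : ⟨34⟩] = 58/58 = 1.

1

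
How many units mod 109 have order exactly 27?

φ(109) = 109 − 1 = 108 = 2^2 · 3^3.
Since (Z/109Z)^× is cyclic of order 108, the number of elements of order d is φ(d) when d | 108 and 0 otherwise.
27 = 3^3 divides 108, and φ(27) = 18.

18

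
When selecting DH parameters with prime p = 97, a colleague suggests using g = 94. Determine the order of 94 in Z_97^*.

48

By Lagrange's theorem, ord_97(94) divides φ(97) = 97 − 1 = 96 = 2^5 · 3.
Divisors of 96: 1, 2, 3, 4, 6, 8, 12, 16, 24, 32, 48, 96.
Check 94^d mod 97 for each divisor in increasing order:
94^1 ≡ 94 (mod 97)
94^2 ≡ 9 (mod 97)
94^3 ≡ 70 (mod 97)
94^4 ≡ 81 (mod 97)
94^6 ≡ 50 (mod 97)
94^8 ≡ 62 (mod 97)
94^12 ≡ 75 (mod 97)
94^16 ≡ 61 (mod 97)
94^24 ≡ 96 (mod 97)
94^32 ≡ 35 (mod 97)
94^48 ≡ 1 (mod 97) ✓
The smallest such exponent is 48, so the order of 94 is 48.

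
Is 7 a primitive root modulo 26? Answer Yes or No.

Yes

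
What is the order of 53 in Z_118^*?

29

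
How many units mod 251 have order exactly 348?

0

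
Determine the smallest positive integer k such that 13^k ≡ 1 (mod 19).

18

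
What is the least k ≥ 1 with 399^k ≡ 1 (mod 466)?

232

ord(399) | φ(466) = φ(2)·φ(233) = 1·232 = 232 = 2^3 · 29.
Divisors of 232: 1, 2, 4, 8, 29, 58, 116, 232.
Test each divisor d:
399^1 ≡ 399
399^2 ≡ 295
399^4 ≡ 349
399^8 ≡ 175
399^29 ≡ 97
399^58 ≡ 89
399^116 ≡ 465
399^232 ≡ 1
Hence ord(399) = 232.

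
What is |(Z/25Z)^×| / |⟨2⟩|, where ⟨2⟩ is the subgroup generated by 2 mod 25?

Since 2 ∈ (Z/25Z)^×, its order divides φ(25) = φ(5^2) = 5·(5−1) = 20 = 2^2 · 5.
Divisors of 20: 1, 2, 4, 5, 10, 20.
Evaluate successive powers at the divisors of 20:
2^1 ≡ 2 (mod 25)
2^2 ≡ 4 (mod 25)
2^4 ≡ 16 (mod 25)
2^5 ≡ 7 (mod 25)
2^10 ≡ 24 (mod 25)
2^20 ≡ 1 (mod 25) ✓
Thus |⟨2⟩| = ord(2) = 20.
Index = |(Z/25Z)^×| / |⟨2⟩| = 20 / 20 = 1.

1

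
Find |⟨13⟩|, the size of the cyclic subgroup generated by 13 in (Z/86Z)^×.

21

Since 13 ∈ (Z/86Z)^×, its order divides φ(86) = φ(2)·φ(43) = 1·42 = 42 = 2 · 3 · 7.
Divisors of 42: 1, 2, 3, 6, 7, 14, 21, 42.
Evaluate successive powers at the divisors of 42:
13^1 ≡ 13 (mod 86)
13^2 ≡ 83 (mod 86)
13^3 ≡ 47 (mod 86)
13^6 ≡ 59 (mod 86)
13^7 ≡ 79 (mod 86)
13^14 ≡ 49 (mod 86)
13^21 ≡ 1 (mod 86) ✓
Hence ord(13) = 21.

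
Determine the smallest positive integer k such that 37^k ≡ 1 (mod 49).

The order of 37 must divide φ(49) = φ(7^2) = 7·(7−1) = 42 = 2 · 3 · 7.
Divisors of 42: 1, 2, 3, 6, 7, 14, 21, 42.
Evaluate successive powers at the divisors of 42:
37^1 ≡ 37 (mod 49)
37^2 ≡ 46 (mod 49)
37^3 ≡ 36 (mod 49)
37^6 ≡ 22 (mod 49)
37^7 ≡ 30 (mod 49)
37^14 ≡ 18 (mod 49)
37^21 ≡ 1 (mod 49) ✓
So ord_49(37) = 21.

21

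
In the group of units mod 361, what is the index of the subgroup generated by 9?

By Lagrange's theorem, ord_361(9) divides φ(361) = φ(19^2) = 19·(19−1) = 342 = 2 · 3^2 · 19.
Divisors of 342: 1, 2, 3, 6, 9, 18, 19, 38, 57, 114, 171, 342.
Compute 9^d (mod 361) for the divisors d until we hit 1:
9^1 ≡ 9
9^2 ≡ 81
9^3 ≡ 7
9^6 ≡ 49
9^9 ≡ 343
9^18 ≡ 324
9^19 ≡ 28
9^38 ≡ 62
9^57 ≡ 292
9^114 ≡ 68
9^171 ≡ 1
So ord_361(9) = 171, hence |⟨9⟩| = 171.
The index is φ(361) / ord(9) = 342 / 171 = 2.

2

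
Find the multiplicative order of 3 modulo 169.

39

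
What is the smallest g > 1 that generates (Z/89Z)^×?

3

φ(89) = 89 − 1 = 88 = 2^3 · 11.
Test candidates g = 2, 3, … against the prime factors q ∈ {2, 11} of φ(89): g is a generator iff g^(88/q) ≢ 1 for every such q.
g = 2: 2^44 ≡ 1 — hits 1, so not a primitive root.
g = 3: 3^44 ≡ 88; 3^8 ≡ 64 — none is 1, so 3 is a primitive root.
The smallest primitive root modulo 89 is 3.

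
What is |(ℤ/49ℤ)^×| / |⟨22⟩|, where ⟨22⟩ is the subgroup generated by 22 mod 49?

The order of 22 must divide φ(49) = φ(7^2) = 7·(7−1) = 42 = 2 · 3 · 7.
Divisors of 42: 1, 2, 3, 6, 7, 14, 21, 42.
Compute 22^d (mod 49) for the divisors d until we hit 1:
22^1 ≡ 22
22^2 ≡ 43
22^3 ≡ 15
22^6 ≡ 29
22^7 ≡ 1
The order of 22 is 7, so the subgroup it generates has 7 elements.
Index = |(Z/49Z)^×| / |⟨22⟩| = 42 / 7 = 6.

6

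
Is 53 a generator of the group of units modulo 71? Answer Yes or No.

Yes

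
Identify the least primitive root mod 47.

φ(47) = 47 − 1 = 46 = 2 · 23.
Test candidates g = 2, 3, … against the prime factors q ∈ {2, 23} of φ(47): g is a generator iff g^(46/q) ≢ 1 for every such q.
g = 2: 2^23 ≡ 1 — hits 1, so not a primitive root.
g = 3: 3^23 ≡ 1 — hits 1, so not a primitive root.
g = 4: 4^23 ≡ 1 — hits 1, so not a primitive root.
g = 5: 5^23 ≡ 46; 5^2 ≡ 25 — none is 1, so 5 is a primitive root.
The smallest primitive root modulo 47 is 5.

5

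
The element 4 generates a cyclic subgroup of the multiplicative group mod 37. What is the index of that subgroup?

2

Since 4 ∈ (Z/37Z)^×, its order divides φ(37) = 37 − 1 = 36 = 2^2 · 3^2.
Divisors of 36: 1, 2, 3, 4, 6, 9, 12, 18, 36.
Compute 4^d (mod 37) for the divisors d until we hit 1:
4^1 ≡ 4
4^2 ≡ 16
4^3 ≡ 27
4^4 ≡ 34
4^6 ≡ 26
4^9 ≡ 36
4^12 ≡ 10
4^18 ≡ 1
The order of 4 is 18, so the subgroup it generates has 18 elements.
Index = |(Z/37Z)^×| / |⟨4⟩| = 36 / 18 = 2.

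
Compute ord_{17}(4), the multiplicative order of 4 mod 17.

4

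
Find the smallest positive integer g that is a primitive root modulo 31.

φ(31) = 31 − 1 = 30 = 2 · 3 · 5.
Test candidates g = 2, 3, … against the prime factors q ∈ {2, 3, 5} of φ(31): g is a generator iff g^(30/q) ≢ 1 for every such q.
g = 2: 2^15 ≡ 1 — hits 1, so not a primitive root.
g = 3: 3^15 ≡ 30; 3^10 ≡ 25; 3^6 ≡ 16 — none is 1, so 3 is a primitive root.
Hence the least primitive root of 31 is 3.

3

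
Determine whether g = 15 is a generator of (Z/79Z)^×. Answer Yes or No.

φ(79) = 79 − 1 = 78 = 2 · 3 · 13.
It suffices to check that the order of 15 is not a proper divisor of 78: compute 15^(78/q) for q ∈ {2, 3, 13}.
15^39 ≡ 78 (mod 79)  [q = 2: ≢ 1 ✓]
15^26 ≡ 1 (mod 79)  [q = 3: ≡ 1 ✗]
15^6 ≡ 10 (mod 79)  [q = 13: ≢ 1 ✓]
15^26 ≡ 1 shows ord(15) | 26, strictly less than φ(79); not a primitive root.

No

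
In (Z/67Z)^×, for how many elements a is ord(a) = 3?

φ(67) = 67 − 1 = 66 = 2 · 3 · 11.
Since (Z/67Z)^× is cyclic of order 66, the number of elements of order d is φ(d) when d | 66 and 0 otherwise.
3 | 66, and φ(3) = 3 − 1 = 2.

2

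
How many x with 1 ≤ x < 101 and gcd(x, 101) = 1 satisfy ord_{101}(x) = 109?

0

φ(101) = 101 − 1 = 100 = 2^2 · 5^2.
In a cyclic group of order 100, there are φ(d) elements of order d for each divisor d of 100, and zero for non-divisors.
Here 100 is not a multiple of 109, so there are no elements of order 109.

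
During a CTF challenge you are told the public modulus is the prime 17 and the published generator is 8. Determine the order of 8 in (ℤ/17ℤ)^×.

Since 8 ∈ (Z/17Z)^×, its order divides φ(17) = 17 − 1 = 16 = 2^4.
Divisors of 16: 1, 2, 4, 8, 16.
Compute 8^d (mod 17) for the divisors d until we hit 1:
8^1 ≡ 8
8^2 ≡ 13
8^4 ≡ 16
8^8 ≡ 1
So ord_17(8) = 8.

8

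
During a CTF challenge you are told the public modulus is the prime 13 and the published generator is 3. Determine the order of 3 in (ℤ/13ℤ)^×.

ord(3) | φ(13) = 13 − 1 = 12 = 2^2 · 3.
Divisors of 12: 1, 2, 3, 4, 6, 12.
Check 3^d mod 13 for each divisor in increasing order:
3^1 ≡ 3
3^2 ≡ 9
3^3 ≡ 1
The smallest such exponent is 3, so the order of 3 is 3.

3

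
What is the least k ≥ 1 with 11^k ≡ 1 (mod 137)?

The order of 11 must divide φ(137) = 137 − 1 = 136 = 2^3 · 17.
Divisors of 136: 1, 2, 4, 8, 17, 34, 68, 136.
Compute 11^d (mod 137) for the divisors d until we hit 1:
11^1 ≡ 11 (mod 137)
11^2 ≡ 121 (mod 137)
11^4 ≡ 119 (mod 137)
11^8 ≡ 50 (mod 137)
11^17 ≡ 100 (mod 137)
11^34 ≡ 136 (mod 137)
11^68 ≡ 1 (mod 137) ✓
The smallest such exponent is 68, so the order of 11 is 68.

68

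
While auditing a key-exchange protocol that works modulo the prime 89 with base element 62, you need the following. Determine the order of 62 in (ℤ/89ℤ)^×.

88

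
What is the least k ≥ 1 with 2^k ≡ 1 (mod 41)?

20

The order of 2 must divide φ(41) = 41 − 1 = 40 = 2^3 · 5.
Divisors of 40: 1, 2, 4, 5, 8, 10, 20, 40.
Check 2^d mod 41 for each divisor in increasing order:
2^1 ≡ 2 (mod 41)
2^2 ≡ 4 (mod 41)
2^4 ≡ 16 (mod 41)
2^5 ≡ 32 (mod 41)
2^8 ≡ 10 (mod 41)
2^10 ≡ 40 (mod 41)
2^20 ≡ 1 (mod 41) ✓
Hence ord(2) = 20.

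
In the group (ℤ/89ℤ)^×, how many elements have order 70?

0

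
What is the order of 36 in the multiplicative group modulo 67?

33

By Lagrange's theorem, ord_67(36) divides φ(67) = 67 − 1 = 66 = 2 · 3 · 11.
Divisors of 66: 1, 2, 3, 6, 11, 22, 33, 66.
Evaluate successive powers at the divisors of 66:
36^1 ≡ 36 (mod 67)
36^2 ≡ 23 (mod 67)
36^3 ≡ 24 (mod 67)
36^6 ≡ 40 (mod 67)
36^11 ≡ 37 (mod 67)
36^22 ≡ 29 (mod 67)
36^33 ≡ 1 (mod 67) ✓
The smallest such exponent is 33, so the order of 36 is 33.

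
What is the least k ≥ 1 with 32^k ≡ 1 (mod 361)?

342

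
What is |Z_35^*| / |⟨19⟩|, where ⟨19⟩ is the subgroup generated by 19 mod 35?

4

The order of 19 must divide φ(35) = φ(5·7) = (5−1)·(7−1) = 4·6 = 24 = 2^3 · 3.
Divisors of 24: 1, 2, 3, 4, 6, 8, 12, 24.
Check 19^d mod 35 for each divisor in increasing order:
19^1 ≡ 19 (mod 35)
19^2 ≡ 11 (mod 35)
19^3 ≡ 34 (mod 35)
19^4 ≡ 16 (mod 35)
19^6 ≡ 1 (mod 35) ✓
The order of 19 is 6, so the subgroup it generates has 6 elements.
[(Z/35Z)^× : ⟨19⟩] = 24/6 = 4.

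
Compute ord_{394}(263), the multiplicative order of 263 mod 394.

196

Since 263 ∈ (Z/394Z)^×, its order divides φ(394) = φ(2)·φ(197) = 1·196 = 196 = 2^2 · 7^2.
Divisors of 196: 1, 2, 4, 7, 14, 28, 49, 98, 196.
Test each divisor d:
263^1 ≡ 263 (mod 394)
263^2 ≡ 219 (mod 394)
263^4 ≡ 287 (mod 394)
263^7 ≡ 69 (mod 394)
263^14 ≡ 33 (mod 394)
263^28 ≡ 301 (mod 394)
263^49 ≡ 211 (mod 394)
263^98 ≡ 393 (mod 394)
263^196 ≡ 1 (mod 394) ✓
Therefore the multiplicative order of 263 modulo 394 is 196.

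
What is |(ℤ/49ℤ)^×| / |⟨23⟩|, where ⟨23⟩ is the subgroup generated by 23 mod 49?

2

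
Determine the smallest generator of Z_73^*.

φ(73) = 73 − 1 = 72 = 2^3 · 3^2.
g is a primitive root iff g^(72/q) ≢ 1 (mod 73) for each prime q ∈ {2, 3}.
g = 2: 2^36 ≡ 1 — hits 1, so not a primitive root.
g = 3: 3^36 ≡ 1 — hits 1, so not a primitive root.
g = 4: 4^36 ≡ 1 — hits 1, so not a primitive root.
g = 5: 5^36 ≡ 72; 5^24 ≡ 8 — none is 1, so 5 is a primitive root.
The smallest primitive root modulo 73 is 5.

5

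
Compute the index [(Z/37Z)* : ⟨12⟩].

4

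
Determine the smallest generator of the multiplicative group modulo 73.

5

φ(73) = 73 − 1 = 72 = 2^3 · 3^2.
Test candidates g = 2, 3, … against the prime factors q ∈ {2, 3} of φ(73): g is a generator iff g^(72/q) ≢ 1 for every such q.
g = 2: 2^36 ≡ 1 — hits 1, so not a primitive root.
g = 3: 3^36 ≡ 1 — hits 1, so not a primitive root.
g = 4: 4^36 ≡ 1 — hits 1, so not a primitive root.
g = 5: 5^36 ≡ 72; 5^24 ≡ 8 — none is 1, so 5 is a primitive root.
The smallest primitive root modulo 73 is 5.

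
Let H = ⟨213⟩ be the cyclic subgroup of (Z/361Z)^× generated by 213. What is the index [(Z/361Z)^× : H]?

ord(213) | φ(361) = φ(19^2) = 19·(19−1) = 342 = 2 · 3^2 · 19.
Divisors of 342: 1, 2, 3, 6, 9, 18, 19, 38, 57, 114, 171, 342.
Check 213^d mod 361 for each divisor in increasing order:
213^1 ≡ 213 (mod 361)
213^2 ≡ 244 (mod 361)
213^3 ≡ 349 (mod 361)
213^6 ≡ 144 (mod 361)
213^9 ≡ 77 (mod 361)
213^18 ≡ 153 (mod 361)
213^19 ≡ 99 (mod 361)
213^38 ≡ 54 (mod 361)
213^57 ≡ 292 (mod 361)
213^114 ≡ 68 (mod 361)
213^171 ≡ 1 (mod 361) ✓
Thus |⟨213⟩| = ord(213) = 171.
Index = |(Z/361Z)^×| / |⟨213⟩| = 342 / 171 = 2.

2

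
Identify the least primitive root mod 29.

φ(29) = 29 − 1 = 28 = 2^2 · 7.
Test candidates g = 2, 3, … against the prime factors q ∈ {2, 7} of φ(29): g is a generator iff g^(28/q) ≢ 1 for every such q.
g = 2: 2^14 ≡ 28; 2^4 ≡ 16 — none is 1, so 2 is a primitive root.
Hence the least primitive root of 29 is 2.

2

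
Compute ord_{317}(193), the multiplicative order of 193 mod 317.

The order of 193 must divide φ(317) = 317 − 1 = 316 = 2^2 · 79.
Divisors of 316: 1, 2, 4, 79, 158, 316.
Compute 193^d (mod 317) for the divisors d until we hit 1:
193^1 ≡ 193 (mod 317)
193^2 ≡ 160 (mod 317)
193^4 ≡ 240 (mod 317)
193^79 ≡ 1 (mod 317) ✓
The smallest such exponent is 79, so the order of 193 is 79.

79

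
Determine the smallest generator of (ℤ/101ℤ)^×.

φ(101) = 101 − 1 = 100 = 2^2 · 5^2.
g is a primitive root iff g^(100/q) ≢ 1 (mod 101) for each prime q ∈ {2, 5}.
g = 2: 2^50 ≡ 100; 2^20 ≡ 95 — none is 1, so 2 is a primitive root.
The smallest primitive root modulo 101 is 2.

2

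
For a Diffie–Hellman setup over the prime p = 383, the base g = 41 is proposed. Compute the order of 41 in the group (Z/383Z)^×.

ord(41) | φ(383) = 383 − 1 = 382 = 2 · 191.
Divisors of 382: 1, 2, 191, 382.
Test each divisor d:
41^1 ≡ 41 (mod 383)
41^2 ≡ 149 (mod 383)
41^191 ≡ 382 (mod 383)
41^382 ≡ 1 (mod 383) ✓
Hence ord(41) = 382.

382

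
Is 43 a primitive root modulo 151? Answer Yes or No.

No

φ(151) = 151 − 1 = 150 = 2 · 3 · 5^2.
An element g generates (Z/151Z)^× iff g^(150/q) ≢ 1 (mod 151) for each prime q ∈ {2, 3, 5}.
43^75 ≡ 1 (mod 151)  [q = 2: ≡ 1 ✗]
43^50 ≡ 118 (mod 151)  [q = 3: ≢ 1 ✓]
43^30 ≡ 19 (mod 151)  [q = 5: ≢ 1 ✓]
The check at q = 2 fails, so 43 generates a proper subgroup.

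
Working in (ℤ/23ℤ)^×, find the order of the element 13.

11

ord(13) | φ(23) = 23 − 1 = 22 = 2 · 11.
Divisors of 22: 1, 2, 11, 22.
Test each divisor d:
13^1 ≡ 13 (mod 23)
13^2 ≡ 8 (mod 23)
13^11 ≡ 1 (mod 23) ✓
Therefore the multiplicative order of 13 modulo 23 is 11.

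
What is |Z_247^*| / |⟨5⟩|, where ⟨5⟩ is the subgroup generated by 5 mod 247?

The order of 5 must divide φ(247) = φ(13·19) = (13−1)·(19−1) = 12·18 = 216 = 2^3 · 3^3.
Divisors of 216: 1, 2, 3, 4, 6, 8, 9, 12, 18, 24, 27, 36, 54, 72, 108, 216.
Check 5^d mod 247 for each divisor in increasing order:
5^1 ≡ 5 (mod 247)
5^2 ≡ 25 (mod 247)
5^3 ≡ 125 (mod 247)
5^4 ≡ 131 (mod 247)
5^6 ≡ 64 (mod 247)
5^8 ≡ 118 (mod 247)
5^9 ≡ 96 (mod 247)
5^12 ≡ 144 (mod 247)
5^18 ≡ 77 (mod 247)
5^24 ≡ 235 (mod 247)
5^27 ≡ 229 (mod 247)
5^36 ≡ 1 (mod 247) ✓
The order of 5 is 36, so the subgroup it generates has 36 elements.
The index is φ(247) / ord(5) = 216 / 36 = 6.

6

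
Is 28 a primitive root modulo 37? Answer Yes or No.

φ(37) = 37 − 1 = 36 = 2^2 · 3^2.
An element g generates (Z/37Z)^× iff g^(36/q) ≢ 1 (mod 37) for each prime q ∈ {2, 3}.
28^18 ≡ 1 (mod 37)  [q = 2: ≡ 1 ✗]
28^12 ≡ 26 (mod 37)  [q = 3: ≢ 1 ✓]
The check at q = 2 fails, so 28 generates a proper subgroup.

No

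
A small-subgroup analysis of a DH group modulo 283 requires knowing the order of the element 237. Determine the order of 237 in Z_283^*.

By Lagrange's theorem, ord_283(237) divides φ(283) = 283 − 1 = 282 = 2 · 3 · 47.
Divisors of 282: 1, 2, 3, 6, 47, 94, 141, 282.
Evaluate successive powers at the divisors of 282:
237^1 ≡ 237 (mod 283)
237^2 ≡ 135 (mod 283)
237^3 ≡ 16 (mod 283)
237^6 ≡ 256 (mod 283)
237^47 ≡ 44 (mod 283)
237^94 ≡ 238 (mod 283)
237^141 ≡ 1 (mod 283) ✓
So ord_283(237) = 141.

141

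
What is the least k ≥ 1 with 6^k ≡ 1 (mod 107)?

106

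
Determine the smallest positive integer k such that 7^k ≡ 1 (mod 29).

By Lagrange's theorem, ord_29(7) divides φ(29) = 29 − 1 = 28 = 2^2 · 7.
Divisors of 28: 1, 2, 4, 7, 14, 28.
Compute 7^d (mod 29) for the divisors d until we hit 1:
7^1 ≡ 7
7^2 ≡ 20
7^4 ≡ 23
7^7 ≡ 1
So ord_29(7) = 7.

7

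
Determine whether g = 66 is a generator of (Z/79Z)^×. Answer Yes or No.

φ(79) = 79 − 1 = 78 = 2 · 3 · 13.
An element g generates (Z/79Z)^× iff g^(78/q) ≢ 1 (mod 79) for each prime q ∈ {2, 3, 13}.
66^39 ≡ 78 (mod 79)  [q = 2: ≢ 1 ✓]
66^26 ≡ 23 (mod 79)  [q = 3: ≢ 1 ✓]
66^6 ≡ 67 (mod 79)  [q = 13: ≢ 1 ✓]
All checks pass, so 66 has order 78 and is a primitive root modulo 79.

Yes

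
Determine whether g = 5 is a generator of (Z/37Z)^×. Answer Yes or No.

φ(37) = 37 − 1 = 36 = 2^2 · 3^2.
It suffices to check that the order of 5 is not a proper divisor of 36: compute 5^(36/q) for q ∈ {2, 3}.
5^18 ≡ 36 (mod 37)  [q = 2: ≢ 1 ✓]
5^12 ≡ 10 (mod 37)  [q = 3: ≢ 1 ✓]
Every test exponent gives a nontrivial residue, hence 5 generates the full group.

Yes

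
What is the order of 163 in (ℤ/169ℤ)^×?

156

By Lagrange's theorem, ord_169(163) divides φ(169) = φ(13^2) = 13·(13−1) = 156 = 2^2 · 3 · 13.
Divisors of 156: 1, 2, 3, 4, 6, 12, 13, 26, 39, 52, 78, 156.
Check 163^d mod 169 for each divisor in increasing order:
163^1 ≡ 163
163^2 ≡ 36
163^3 ≡ 122
163^4 ≡ 113
163^6 ≡ 12
163^12 ≡ 144
163^13 ≡ 150
163^26 ≡ 23
163^39 ≡ 70
163^52 ≡ 22
163^78 ≡ 168
163^156 ≡ 1
The smallest such exponent is 156, so the order of 163 is 156.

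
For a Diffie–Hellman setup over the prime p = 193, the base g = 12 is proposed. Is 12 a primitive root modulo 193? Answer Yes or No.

φ(193) = 193 − 1 = 192 = 2^6 · 3.
Test 12^(192/q) mod 193 for each prime factor q of 192:
12^96 ≡ 1 (mod 193)  [q = 2: ≡ 1 ✗]
12^64 ≡ 108 (mod 193)  [q = 3: ≢ 1 ✓]
12^96 ≡ 1 shows ord(12) | 96, strictly less than φ(193); not a primitive root.

No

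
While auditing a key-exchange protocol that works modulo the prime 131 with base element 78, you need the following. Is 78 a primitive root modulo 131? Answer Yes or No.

φ(131) = 131 − 1 = 130 = 2 · 5 · 13.
It suffices to check that the order of 78 is not a proper divisor of 130: compute 78^(130/q) for q ∈ {2, 5, 13}.
78^65 ≡ 130 (mod 131)  [q = 2: ≢ 1 ✓]
78^26 ≡ 53 (mod 131)  [q = 5: ≢ 1 ✓]
78^10 ≡ 1 (mod 131)  [q = 13: ≡ 1 ✗]
The check at q = 13 fails, so 78 generates a proper subgroup.

No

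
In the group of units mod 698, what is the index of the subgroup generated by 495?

By Lagrange's theorem, ord_698(495) divides φ(698) = φ(2)·φ(349) = 1·348 = 348 = 2^2 · 3 · 29.
Divisors of 348: 1, 2, 3, 4, 6, 12, 29, 58, 87, 116, 174, 348.
Test each divisor d:
495^1 ≡ 495
495^2 ≡ 27
495^3 ≡ 103
495^4 ≡ 31
495^6 ≡ 139
495^12 ≡ 475
495^29 ≡ 213
495^58 ≡ 697
495^87 ≡ 485
495^116 ≡ 1
The order of 495 is 116, so the subgroup it generates has 116 elements.
[(Z/698Z)^× : ⟨495⟩] = 348/116 = 3.

3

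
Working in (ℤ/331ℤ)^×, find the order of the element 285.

330

Since 285 ∈ (Z/331Z)^×, its order divides φ(331) = 331 − 1 = 330 = 2 · 3 · 5 · 11.
Divisors of 330: 1, 2, 3, 5, 6, 10, 11, 15, 22, 30, 33, 55, 66, 110, 165, 330.
Compute 285^d (mod 331) for the divisors d until we hit 1:
285^1 ≡ 285 (mod 331)
285^2 ≡ 130 (mod 331)
285^3 ≡ 309 (mod 331)
285^5 ≡ 119 (mod 331)
285^6 ≡ 153 (mod 331)
285^10 ≡ 259 (mod 331)
285^11 ≡ 2 (mod 331)
285^15 ≡ 38 (mod 331)
285^22 ≡ 4 (mod 331)
285^30 ≡ 120 (mod 331)
285^33 ≡ 8 (mod 331)
285^55 ≡ 32 (mod 331)
285^66 ≡ 64 (mod 331)
285^110 ≡ 31 (mod 331)
285^165 ≡ 330 (mod 331)
285^330 ≡ 1 (mod 331) ✓
So ord_331(285) = 330.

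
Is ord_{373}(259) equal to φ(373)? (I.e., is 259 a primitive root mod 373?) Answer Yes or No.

No

φ(373) = 373 − 1 = 372 = 2^2 · 3 · 31.
An element g generates (Z/373Z)^× iff g^(372/q) ≢ 1 (mod 373) for each prime q ∈ {2, 3, 31}.
259^186 ≡ 1 (mod 373)  [q = 2: ≡ 1 ✗]
259^124 ≡ 88 (mod 373)  [q = 3: ≢ 1 ✓]
259^12 ≡ 221 (mod 373)  [q = 31: ≢ 1 ✓]
259^186 ≡ 1 shows ord(259) | 186, strictly less than φ(373); not a primitive root.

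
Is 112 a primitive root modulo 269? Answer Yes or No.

Yes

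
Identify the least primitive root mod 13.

2

φ(13) = 13 − 1 = 12 = 2^2 · 3.
Test candidates g = 2, 3, … against the prime factors q ∈ {2, 3} of φ(13): g is a generator iff g^(12/q) ≢ 1 for every such q.
g = 2: 2^6 ≡ 12; 2^4 ≡ 3 — none is 1, so 2 is a primitive root.
The smallest primitive root modulo 13 is 2.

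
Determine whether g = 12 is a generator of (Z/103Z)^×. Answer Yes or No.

φ(103) = 103 − 1 = 102 = 2 · 3 · 17.
It suffices to check that the order of 12 is not a proper divisor of 102: compute 12^(102/q) for q ∈ {2, 3, 17}.
12^51 ≡ 102 (mod 103)  [q = 2: ≢ 1 ✓]
12^34 ≡ 56 (mod 103)  [q = 3: ≢ 1 ✓]
12^6 ≡ 14 (mod 103)  [q = 17: ≢ 1 ✓]
All checks pass, so 12 has order 102 and is a primitive root modulo 103.

Yes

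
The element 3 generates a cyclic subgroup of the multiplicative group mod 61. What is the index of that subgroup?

6

The order of 3 must divide φ(61) = 61 − 1 = 60 = 2^2 · 3 · 5.
Divisors of 60: 1, 2, 3, 4, 5, 6, 10, 12, 15, 20, 30, 60.
Test each divisor d:
3^1 ≡ 3
3^2 ≡ 9
3^3 ≡ 27
3^4 ≡ 20
3^5 ≡ 60
3^6 ≡ 58
3^10 ≡ 1
So ord_61(3) = 10, hence |⟨3⟩| = 10.
[(Z/61Z)^× : ⟨3⟩] = 60/10 = 6.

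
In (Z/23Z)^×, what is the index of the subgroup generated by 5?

Since 5 ∈ (Z/23Z)^×, its order divides φ(23) = 23 − 1 = 22 = 2 · 11.
Divisors of 22: 1, 2, 11, 22.
Check 5^d mod 23 for each divisor in increasing order:
5^1 ≡ 5
5^2 ≡ 2
5^11 ≡ 22
5^22 ≡ 1
So ord_23(5) = 22, hence |⟨5⟩| = 22.
Index = |(Z/23Z)^×| / |⟨5⟩| = 22 / 22 = 1.

1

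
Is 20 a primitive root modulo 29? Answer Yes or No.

No

φ(29) = 29 − 1 = 28 = 2^2 · 7.
An element g generates (Z/29Z)^× iff g^(28/q) ≢ 1 (mod 29) for each prime q ∈ {2, 7}.
20^14 ≡ 1 (mod 29)  [q = 2: ≡ 1 ✗]
20^4 ≡ 7 (mod 29)  [q = 7: ≢ 1 ✓]
The check at q = 2 fails, so 20 generates a proper subgroup.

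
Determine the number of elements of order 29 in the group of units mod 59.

φ(59) = 59 − 1 = 58 = 2 · 29.
In a cyclic group of order 58, there are φ(d) elements of order d for each divisor d of 58, and zero for non-divisors.
29 | 58, and φ(29) = 29 − 1 = 28.

28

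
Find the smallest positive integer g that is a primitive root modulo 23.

5

φ(23) = 23 − 1 = 22 = 2 · 11.
Test candidates g = 2, 3, … against the prime factors q ∈ {2, 11} of φ(23): g is a generator iff g^(22/q) ≢ 1 for every such q.
g = 2: 2^11 ≡ 1 — hits 1, so not a primitive root.
g = 3: 3^11 ≡ 1 — hits 1, so not a primitive root.
g = 4: 4^11 ≡ 1 — hits 1, so not a primitive root.
g = 5: 5^11 ≡ 22; 5^2 ≡ 2 — none is 1, so 5 is a primitive root.
Hence the least primitive root of 23 is 5.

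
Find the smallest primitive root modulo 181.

2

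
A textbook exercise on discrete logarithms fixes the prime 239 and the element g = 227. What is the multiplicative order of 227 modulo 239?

238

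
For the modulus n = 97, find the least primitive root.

5

φ(97) = 97 − 1 = 96 = 2^5 · 3.
g is a primitive root iff g^(96/q) ≢ 1 (mod 97) for each prime q ∈ {2, 3}.
g = 2: 2^48 ≡ 1 — hits 1, so not a primitive root.
g = 3: 3^48 ≡ 1 — hits 1, so not a primitive root.
g = 4: 4^48 ≡ 1 — hits 1, so not a primitive root.
g = 5: 5^48 ≡ 96; 5^32 ≡ 35 — none is 1, so 5 is a primitive root.
So 5 is the smallest generator of (Z/97Z)^×.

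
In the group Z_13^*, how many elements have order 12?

φ(13) = 13 − 1 = 12 = 2^2 · 3.
Since (Z/13Z)^× is cyclic of order 12, the number of elements of order d is φ(d) when d | 12 and 0 otherwise.
12 = 2^2 · 3 divides 12, and φ(12) = 4.

4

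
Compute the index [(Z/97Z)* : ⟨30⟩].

3

ord(30) | φ(97) = 97 − 1 = 96 = 2^5 · 3.
Divisors of 96: 1, 2, 3, 4, 6, 8, 12, 16, 24, 32, 48, 96.
Compute 30^d (mod 97) for the divisors d until we hit 1:
30^1 ≡ 30 (mod 97)
30^2 ≡ 27 (mod 97)
30^3 ≡ 34 (mod 97)
30^4 ≡ 50 (mod 97)
30^6 ≡ 89 (mod 97)
30^8 ≡ 75 (mod 97)
30^12 ≡ 64 (mod 97)
30^16 ≡ 96 (mod 97)
30^24 ≡ 22 (mod 97)
30^32 ≡ 1 (mod 97) ✓
Thus |⟨30⟩| = ord(30) = 32.
Index = |(Z/97Z)^×| / |⟨30⟩| = 96 / 32 = 3.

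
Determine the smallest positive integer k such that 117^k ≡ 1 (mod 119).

The order of 117 must divide φ(119) = φ(7·17) = (7−1)·(17−1) = 6·16 = 96 = 2^5 · 3.
Divisors of 96: 1, 2, 3, 4, 6, 8, 12, 16, 24, 32, 48, 96.
Evaluate successive powers at the divisors of 96:
117^1 ≡ 117
117^2 ≡ 4
117^3 ≡ 111
117^4 ≡ 16
117^6 ≡ 64
117^8 ≡ 18
117^12 ≡ 50
117^16 ≡ 86
117^24 ≡ 1
So ord_119(117) = 24.

24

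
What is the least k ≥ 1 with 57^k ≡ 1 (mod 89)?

22

By Lagrange's theorem, ord_89(57) divides φ(89) = 89 − 1 = 88 = 2^3 · 11.
Divisors of 88: 1, 2, 4, 8, 11, 22, 44, 88.
Test each divisor d:
57^1 ≡ 57 (mod 89)
57^2 ≡ 45 (mod 89)
57^4 ≡ 67 (mod 89)
57^8 ≡ 39 (mod 89)
57^11 ≡ 88 (mod 89)
57^22 ≡ 1 (mod 89) ✓
So ord_89(57) = 22.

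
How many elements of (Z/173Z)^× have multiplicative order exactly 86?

φ(173) = 173 − 1 = 172 = 2^2 · 43.
(Z/173Z)^× is cyclic (|G| = 172); a cyclic group of order m has exactly φ(d) elements of each order d | m, and none otherwise.
86 = 2 · 43 divides 172, and φ(86) = 42.

42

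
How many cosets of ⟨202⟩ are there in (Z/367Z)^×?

2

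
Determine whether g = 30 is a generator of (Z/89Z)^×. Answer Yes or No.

Yes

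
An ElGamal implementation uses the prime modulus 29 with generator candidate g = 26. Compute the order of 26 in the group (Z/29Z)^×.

The order of 26 must divide φ(29) = 29 − 1 = 28 = 2^2 · 7.
Divisors of 28: 1, 2, 4, 7, 14, 28.
Compute 26^d (mod 29) for the divisors d until we hit 1:
26^1 ≡ 26 (mod 29)
26^2 ≡ 9 (mod 29)
26^4 ≡ 23 (mod 29)
26^7 ≡ 17 (mod 29)
26^14 ≡ 28 (mod 29)
26^28 ≡ 1 (mod 29) ✓
Therefore the multiplicative order of 26 modulo 29 is 28.

28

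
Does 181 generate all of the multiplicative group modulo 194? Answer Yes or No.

φ(194) = φ(2)·φ(97) = 1·96 = 96 = 2^5 · 3.
181 is a primitive root mod 194 iff 181^(φ(194)/q) ≢ 1 for every prime q | φ(194), i.e. q ∈ {2, 3}.
181^48 ≡ 193 (mod 194)  [q = 2: ≢ 1 ✓]
181^32 ≡ 35 (mod 194)  [q = 3: ≢ 1 ✓]
All checks pass, so 181 has order 96 and is a primitive root modulo 194.

Yes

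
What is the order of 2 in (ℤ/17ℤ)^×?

8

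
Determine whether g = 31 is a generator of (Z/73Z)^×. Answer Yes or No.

Yes

φ(73) = 73 − 1 = 72 = 2^3 · 3^2.
An element g generates (Z/73Z)^× iff g^(72/q) ≢ 1 (mod 73) for each prime q ∈ {2, 3}.
31^36 ≡ 72 (mod 73)  [q = 2: ≢ 1 ✓]
31^24 ≡ 64 (mod 73)  [q = 3: ≢ 1 ✓]
All checks pass, so 31 has order 72 and is a primitive root modulo 73.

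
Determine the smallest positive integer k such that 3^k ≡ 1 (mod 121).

5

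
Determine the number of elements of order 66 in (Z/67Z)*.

φ(67) = 67 − 1 = 66 = 2 · 3 · 11.
In a cyclic group of order 66, there are φ(d) elements of order d for each divisor d of 66, and zero for non-divisors.
66 = 2 · 3 · 11 divides 66, and φ(66) = 20.

20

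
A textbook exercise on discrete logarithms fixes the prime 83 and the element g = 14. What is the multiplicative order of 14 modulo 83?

82

ord(14) | φ(83) = 83 − 1 = 82 = 2 · 41.
Divisors of 82: 1, 2, 41, 82.
Test each divisor d:
14^1 ≡ 14
14^2 ≡ 30
14^41 ≡ 82
14^82 ≡ 1
Hence ord(14) = 82.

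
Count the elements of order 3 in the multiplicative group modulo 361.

φ(361) = φ(19^2) = 19·(19−1) = 342 = 2 · 3^2 · 19.
In a cyclic group of order 342, there are φ(d) elements of order d for each divisor d of 342, and zero for non-divisors.
3 | 342, and φ(3) = 3 − 1 = 2.

2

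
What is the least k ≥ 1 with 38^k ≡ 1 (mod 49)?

ord(38) | φ(49) = φ(7^2) = 7·(7−1) = 42 = 2 · 3 · 7.
Divisors of 42: 1, 2, 3, 6, 7, 14, 21, 42.
Test each divisor d:
38^1 ≡ 38
38^2 ≡ 23
38^3 ≡ 41
38^6 ≡ 15
38^7 ≡ 31
38^14 ≡ 30
38^21 ≡ 48
38^42 ≡ 1
Hence ord(38) = 42.

42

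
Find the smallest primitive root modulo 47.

5

φ(47) = 47 − 1 = 46 = 2 · 23.
g is a primitive root iff g^(46/q) ≢ 1 (mod 47) for each prime q ∈ {2, 23}.
g = 2: 2^23 ≡ 1 — hits 1, so not a primitive root.
g = 3: 3^23 ≡ 1 — hits 1, so not a primitive root.
g = 4: 4^23 ≡ 1 — hits 1, so not a primitive root.
g = 5: 5^23 ≡ 46; 5^2 ≡ 25 — none is 1, so 5 is a primitive root.
The smallest primitive root modulo 47 is 5.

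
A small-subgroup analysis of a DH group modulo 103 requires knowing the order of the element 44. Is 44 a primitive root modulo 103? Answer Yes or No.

φ(103) = 103 − 1 = 102 = 2 · 3 · 17.
Test 44^(102/q) mod 103 for each prime factor q of 102:
44^51 ≡ 102 (mod 103)  [q = 2: ≢ 1 ✓]
44^34 ≡ 46 (mod 103)  [q = 3: ≢ 1 ✓]
44^6 ≡ 9 (mod 103)  [q = 17: ≢ 1 ✓]
Every test exponent gives a nontrivial residue, hence 44 generates the full group.

Yes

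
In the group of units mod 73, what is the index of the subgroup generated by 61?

Since 61 ∈ (Z/73Z)^×, its order divides φ(73) = 73 − 1 = 72 = 2^3 · 3^2.
Divisors of 72: 1, 2, 3, 4, 6, 8, 9, 12, 18, 24, 36, 72.
Evaluate successive powers at the divisors of 72:
61^1 ≡ 61 (mod 73)
61^2 ≡ 71 (mod 73)
61^3 ≡ 24 (mod 73)
61^4 ≡ 4 (mod 73)
61^6 ≡ 65 (mod 73)
61^8 ≡ 16 (mod 73)
61^9 ≡ 27 (mod 73)
61^12 ≡ 64 (mod 73)
61^18 ≡ 72 (mod 73)
61^24 ≡ 8 (mod 73)
61^36 ≡ 1 (mod 73) ✓
The order of 61 is 36, so the subgroup it generates has 36 elements.
The index is φ(73) / ord(61) = 72 / 36 = 2.

2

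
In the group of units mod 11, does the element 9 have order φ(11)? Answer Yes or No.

φ(11) = 11 − 1 = 10 = 2 · 5.
An element g generates (Z/11Z)^× iff g^(10/q) ≢ 1 (mod 11) for each prime q ∈ {2, 5}.
9^5 ≡ 1 (mod 11)  [q = 2: ≡ 1 ✗]
9^2 ≡ 4 (mod 11)  [q = 5: ≢ 1 ✓]
Since 9^5 ≡ 1, the order of 9 divides 5 < 10, so 9 is not a primitive root.

No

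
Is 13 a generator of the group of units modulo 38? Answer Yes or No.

Yes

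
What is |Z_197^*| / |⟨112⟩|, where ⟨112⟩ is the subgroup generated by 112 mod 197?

2

By Lagrange's theorem, ord_197(112) divides φ(197) = 197 − 1 = 196 = 2^2 · 7^2.
Divisors of 196: 1, 2, 4, 7, 14, 28, 49, 98, 196.
Compute 112^d (mod 197) for the divisors d until we hit 1:
112^1 ≡ 112
112^2 ≡ 133
112^4 ≡ 156
112^7 ≡ 161
112^14 ≡ 114
112^28 ≡ 191
112^49 ≡ 196
112^98 ≡ 1
Thus |⟨112⟩| = ord(112) = 98.
Index = |(Z/197Z)^×| / |⟨112⟩| = 196 / 98 = 2.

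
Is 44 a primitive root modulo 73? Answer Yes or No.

Yes

φ(73) = 73 − 1 = 72 = 2^3 · 3^2.
It suffices to check that the order of 44 is not a proper divisor of 72: compute 44^(72/q) for q ∈ {2, 3}.
44^36 ≡ 72 (mod 73)  [q = 2: ≢ 1 ✓]
44^24 ≡ 64 (mod 73)  [q = 3: ≢ 1 ✓]
None equal 1, so ord_73(44) = 72: 44 is a primitive root.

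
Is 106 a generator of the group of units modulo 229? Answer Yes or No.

φ(229) = 229 − 1 = 228 = 2^2 · 3 · 19.
Test 106^(228/q) mod 229 for each prime factor q of 228:
106^114 ≡ 228 (mod 229)  [q = 2: ≢ 1 ✓]
106^76 ≡ 1 (mod 229)  [q = 3: ≡ 1 ✗]
106^12 ≡ 165 (mod 229)  [q = 19: ≢ 1 ✓]
The check at q = 3 fails, so 106 generates a proper subgroup.

No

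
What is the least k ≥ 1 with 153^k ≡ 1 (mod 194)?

96

By Lagrange's theorem, ord_194(153) divides φ(194) = φ(2)·φ(97) = 1·96 = 96 = 2^5 · 3.
Divisors of 96: 1, 2, 3, 4, 6, 8, 12, 16, 24, 32, 48, 96.
Compute 153^d (mod 194) for the divisors d until we hit 1:
153^1 ≡ 153
153^2 ≡ 129
153^3 ≡ 143
153^4 ≡ 151
153^6 ≡ 79
153^8 ≡ 103
153^12 ≡ 33
153^16 ≡ 133
153^24 ≡ 119
153^32 ≡ 35
153^48 ≡ 193
153^96 ≡ 1
The smallest such exponent is 96, so the order of 153 is 96.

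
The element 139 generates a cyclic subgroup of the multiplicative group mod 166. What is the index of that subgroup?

1

ord(139) | φ(166) = φ(2)·φ(83) = 1·82 = 82 = 2 · 41.
Divisors of 82: 1, 2, 41, 82.
Evaluate successive powers at the divisors of 82:
139^1 ≡ 139 (mod 166)
139^2 ≡ 65 (mod 166)
139^41 ≡ 165 (mod 166)
139^82 ≡ 1 (mod 166) ✓
Thus |⟨139⟩| = ord(139) = 82.
Index = |(Z/166Z)^×| / |⟨139⟩| = 82 / 82 = 1.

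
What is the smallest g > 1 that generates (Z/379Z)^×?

2

φ(379) = 379 − 1 = 378 = 2 · 3^3 · 7.
Test candidates g = 2, 3, … against the prime factors q ∈ {2, 3, 7} of φ(379): g is a generator iff g^(378/q) ≢ 1 for every such q.
g = 2: 2^189 ≡ 378; 2^126 ≡ 327; 2^54 ≡ 125 — none is 1, so 2 is a primitive root.
Hence the least primitive root of 379 is 2.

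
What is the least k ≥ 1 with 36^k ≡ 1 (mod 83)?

41

The order of 36 must divide φ(83) = 83 − 1 = 82 = 2 · 41.
Divisors of 82: 1, 2, 41, 82.
Compute 36^d (mod 83) for the divisors d until we hit 1:
36^1 ≡ 36 (mod 83)
36^2 ≡ 51 (mod 83)
36^41 ≡ 1 (mod 83) ✓
Hence ord(36) = 41.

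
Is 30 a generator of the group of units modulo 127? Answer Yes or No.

φ(127) = 127 − 1 = 126 = 2 · 3^2 · 7.
Test 30^(126/q) mod 127 for each prime factor q of 126:
30^63 ≡ 1 (mod 127)  [q = 2: ≡ 1 ✗]
30^42 ≡ 107 (mod 127)  [q = 3: ≢ 1 ✓]
30^18 ≡ 32 (mod 127)  [q = 7: ≢ 1 ✓]
Since 30^63 ≡ 1, the order of 30 divides 63 < 126, so 30 is not a primitive root.

No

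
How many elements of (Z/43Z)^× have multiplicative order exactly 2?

φ(43) = 43 − 1 = 42 = 2 · 3 · 7.
(Z/43Z)^× is cyclic (|G| = 42); a cyclic group of order m has exactly φ(d) elements of each order d | m, and none otherwise.
2 | 42, and φ(2) = 2 − 1 = 1.

1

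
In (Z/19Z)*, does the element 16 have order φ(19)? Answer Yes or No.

φ(19) = 19 − 1 = 18 = 2 · 3^2.
It suffices to check that the order of 16 is not a proper divisor of 18: compute 16^(18/q) for q ∈ {2, 3}.
16^9 ≡ 1 (mod 19)  [q = 2: ≡ 1 ✗]
16^6 ≡ 7 (mod 19)  [q = 3: ≢ 1 ✓]
16^9 ≡ 1 shows ord(16) | 9, strictly less than φ(19); not a primitive root.

No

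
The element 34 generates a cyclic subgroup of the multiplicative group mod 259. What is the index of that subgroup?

12

The order of 34 must divide φ(259) = φ(7·37) = (7−1)·(37−1) = 6·36 = 216 = 2^3 · 3^3.
Divisors of 216: 1, 2, 3, 4, 6, 8, 9, 12, 18, 24, 27, 36, 54, 72, 108, 216.
Test each divisor d:
34^1 ≡ 34
34^2 ≡ 120
34^3 ≡ 195
34^4 ≡ 155
34^6 ≡ 211
34^8 ≡ 197
34^9 ≡ 223
34^12 ≡ 232
34^18 ≡ 1
So ord_259(34) = 18, hence |⟨34⟩| = 18.
The index is φ(259) / ord(34) = 216 / 18 = 12.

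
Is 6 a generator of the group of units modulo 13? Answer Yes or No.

Yes

φ(13) = 13 − 1 = 12 = 2^2 · 3.
6 is a primitive root mod 13 iff 6^(φ(13)/q) ≢ 1 for every prime q | φ(13), i.e. q ∈ {2, 3}.
6^6 ≡ 12 (mod 13)  [q = 2: ≢ 1 ✓]
6^4 ≡ 9 (mod 13)  [q = 3: ≢ 1 ✓]
All checks pass, so 6 has order 12 and is a primitive root modulo 13.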